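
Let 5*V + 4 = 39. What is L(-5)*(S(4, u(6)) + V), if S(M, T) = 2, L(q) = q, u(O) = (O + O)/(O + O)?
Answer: -45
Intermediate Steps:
u(O) = 1 (u(O) = (2*O)/((2*O)) = (2*O)*(1/(2*O)) = 1)
V = 7 (V = -4/5 + (1/5)*39 = -4/5 + 39/5 = 7)
L(-5)*(S(4, u(6)) + V) = -5*(2 + 7) = -5*9 = -45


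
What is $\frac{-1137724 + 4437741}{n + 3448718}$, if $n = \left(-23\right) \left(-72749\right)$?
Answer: $\frac{3300017}{5121945} \approx 0.64429$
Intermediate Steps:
$n = 1673227$
$\frac{-1137724 + 4437741}{n + 3448718} = \frac{-1137724 + 4437741}{1673227 + 3448718} = \frac{3300017}{5121945}$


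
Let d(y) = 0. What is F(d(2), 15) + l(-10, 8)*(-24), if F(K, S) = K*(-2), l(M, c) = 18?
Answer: -432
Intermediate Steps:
F(K, S) = -2*K
F(d(2), 15) + l(-10, 8)*(-24) = -2*0 + 18*(-24) = 0 - 432 = -432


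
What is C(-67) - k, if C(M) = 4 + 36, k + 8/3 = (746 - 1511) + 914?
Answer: -319/3 ≈ -106.33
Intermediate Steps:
k = 439/3 (k = -8/3 + ((746 - 1511) + 914) = -8/3 + (-765 + 914) = -8/3 + 149 = 439/3 ≈ 146.33)
C(M) = 40
C(-67) - k = 40 - 1*439/3 = 40 - 439/3 = -319/3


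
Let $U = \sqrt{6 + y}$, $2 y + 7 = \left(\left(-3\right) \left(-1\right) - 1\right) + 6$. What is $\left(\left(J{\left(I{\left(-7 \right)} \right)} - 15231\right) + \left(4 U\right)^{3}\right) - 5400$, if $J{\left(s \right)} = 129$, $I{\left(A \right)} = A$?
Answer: $-20502 + 208 \sqrt{26} \approx -19441.0$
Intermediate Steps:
$y = \frac{1}{2}$ ($y = - \frac{7}{2} + \frac{\left(\left(-3\right) \left(-1\right) - 1\right) + 6}{2} = - \frac{7}{2} + \frac{\left(3 - 1\right) + 6}{2} = - \frac{7}{2} + \frac{2 + 6}{2} = - \frac{7}{2} + \frac{1}{2} \cdot 8 = - \frac{7}{2} + 4 = \frac{1}{2} \approx 0.5$)
$U = \frac{\sqrt{26}}{2}$ ($U = \sqrt{6 + \frac{1}{2}} = \sqrt{\frac{13}{2}} = \frac{\sqrt{26}}{2} \approx 2.5495$)
$\left(\left(J{\left(I{\left(-7 \right)} \right)} - 15231\right) + \left(4 U\right)^{3}\right) - 5400 = \left(\left(129 - 15231\right) + \left(4 \frac{\sqrt{26}}{2}\right)^{3}\right) - 5400 = \left(\left(129 - 15231\right) + \left(2 \sqrt{26}\right)^{3}\right) - 5400 = \left(-15102 + 208 \sqrt{26}\right) - 5400 = -20502 + 208 \sqrt{26}$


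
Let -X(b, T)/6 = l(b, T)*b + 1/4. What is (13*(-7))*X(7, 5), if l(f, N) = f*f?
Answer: 374829/2 ≈ 1.8741e+5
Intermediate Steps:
l(f, N) = f**2
X(b, T) = -3/2 - 6*b**3 (X(b, T) = -6*(b**2*b + 1/4) = -6*(b**3 + 1*(1/4)) = -6*(b**3 + 1/4) = -6*(1/4 + b**3) = -3/2 - 6*b**3)
(13*(-7))*X(7, 5) = (13*(-7))*(-3/2 - 6*7**3) = -91*(-3/2 - 6*343) = -91*(-3/2 - 2058) = -91*(-4119/2) = 374829/2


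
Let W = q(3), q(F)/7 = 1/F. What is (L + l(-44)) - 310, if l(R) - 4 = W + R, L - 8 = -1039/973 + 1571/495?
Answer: -162581077/481635 ≈ -337.56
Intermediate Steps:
q(F) = 7/F
W = 7/3 ≈ 2.3333
L = 4867358/481635 (L = 8 + (-1039/973 + 1571/495) = 8 + 1014278/481635 = 4867358/481635 ≈ 10.106)
l(R) = 19/3 + R (l(R) = 4 + (7/3 + R) = 19/3 + R)
(L + l(-44)) - 310 = (4867358/481635 + (19/3 - 44)) - 310 = (4867358/481635 - 113/3) - 310 = -13274227/481635 - 310 = -162581077/481635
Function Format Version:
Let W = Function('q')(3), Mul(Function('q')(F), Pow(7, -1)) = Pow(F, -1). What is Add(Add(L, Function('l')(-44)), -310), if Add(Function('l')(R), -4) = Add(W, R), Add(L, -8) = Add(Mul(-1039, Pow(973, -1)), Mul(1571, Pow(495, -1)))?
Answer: Rational(-162581077, 481635) ≈ -337.56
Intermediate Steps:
Function('q')(F) = Mul(7, Pow(F, -1))
W = Rational(7, 3) (W = Mul(7, Pow(3, -1)) = Mul(7, Rational(1, 3)) = Rational(7, 3) ≈ 2.3333)
L = Rational(4867358, 481635) (L = Add(8, Add(Mul(-1039, Pow(973, -1)), Mul(1571, Pow(495, -1)))) = Add(8, Add(Mul(-1039, Rational(1, 973)), Mul(1571, Rational(1, 495)))) = Add(8, Add(Rational(-1039, 973), Rational(1571, 495))) = Add(8, Rational(1014278, 481635)) = Rational(4867358, 481635) ≈ 10.106)
Function('l')(R) = Add(Rational(19, 3), R) (Function('l')(R) = Add(4, Add(Rational(7, 3), R)) = Add(Rational(19, 3), R))
Add(Add(L, Function('l')(-44)), -310) = Add(Add(Rational(4867358, 481635), Add(Rational(19, 3), -44)), -310) = Add(Add(Rational(4867358, 481635), Rational(-113, 3)), -310) = Add(Rational(-13274227, 481635), -310) = Rational(-162581077, 481635)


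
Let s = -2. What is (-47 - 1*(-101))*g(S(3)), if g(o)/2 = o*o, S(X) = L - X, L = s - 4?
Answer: 8748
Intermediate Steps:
L = -6 (L = -2 - 4 = -6)
S(X) = -6 - X
g(o) = 2*o² (g(o) = 2*(o*o) = 2*o²)
(-47 - 1*(-101))*g(S(3)) = (-47 - 1*(-101))*(2*(-6 - 1*3)²) = (-47 + 101)*(2*(-6 - 3)²) = 54*(2*(-9)²) = 54*(2*81) = 54*162 = 8748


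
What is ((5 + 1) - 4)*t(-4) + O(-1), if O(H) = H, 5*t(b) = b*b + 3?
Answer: 33/5 ≈ 6.6000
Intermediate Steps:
t(b) = ⅗ + b²/5 (t(b) = (b*b + 3)/5 = (b² + 3)/5 = (3 + b²)/5 = ⅗ + b²/5)
((5 + 1) - 4)*t(-4) + O(-1) = ((5 + 1) - 4)*(⅗ + (⅕)*(-4)²) - 1 = (6 - 4)*(⅗ + (⅕)*16) - 1 = 2*(⅗ + 16/5) - 1 = 2*(19/5) - 1 = 38/5 - 1 = 33/5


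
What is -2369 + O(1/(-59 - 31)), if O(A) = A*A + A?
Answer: -19188989/8100 ≈ -2369.0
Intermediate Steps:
O(A) = A + A² (O(A) = A² + A = A + A²)
-2369 + O(1/(-59 - 31)) = -2369 + (1 + 1/(-59 - 31))/(-59 - 31) = -2369 + (1 + 1/(-90))/(-90) = -2369 - (1 - 1/90)/90 = -2369 - 1/90*89/90 = -2369 - 89/8100 = -19188989/8100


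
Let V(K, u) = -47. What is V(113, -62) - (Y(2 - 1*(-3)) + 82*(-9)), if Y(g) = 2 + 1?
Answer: 688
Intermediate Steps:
Y(g) = 3
V(113, -62) - (Y(2 - 1*(-3)) + 82*(-9)) = -47 - (3 + 82*(-9)) = -47 - (3 - 738) = -47 - 1*(-735) = -47 + 735 = 688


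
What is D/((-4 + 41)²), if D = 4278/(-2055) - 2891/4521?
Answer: -449/225885 ≈ -0.0019877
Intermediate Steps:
D = -449/165 (D = 4278*(-1/2055) - 2891*1/4521 = -1426/685 - 2891/4521 = -449/165 ≈ -2.7212)
D/((-4 + 41)²) = -449/(165*(-4 + 41)²) = -449/(165*(37²)) = -449/165/1369 = -449/165*1/1369 = -449/225885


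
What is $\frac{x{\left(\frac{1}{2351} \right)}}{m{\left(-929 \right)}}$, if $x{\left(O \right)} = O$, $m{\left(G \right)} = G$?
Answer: $- \frac{1}{2184079} \approx -4.5786 \cdot 10^{-7}$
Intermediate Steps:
$\frac{x{\left(\frac{1}{2351} \right)}}{m{\left(-929 \right)}} = \frac{1}{2351 \left(-929\right)} = \frac{1}{2351} \left(- \frac{1}{929}\right) = - \frac{1}{2184079}$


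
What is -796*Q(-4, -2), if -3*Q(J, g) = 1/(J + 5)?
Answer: 796/3 ≈ 265.33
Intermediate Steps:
Q(J, g) = -1/(3*(5 + J)) (Q(J, g) = -1/(3*(J + 5)) = -1/(3*(5 + J)))
-796*Q(-4, -2) = -(-796)/(15 + 3*(-4)) = -(-796)/(15 - 12) = -(-796)/3 = -796*(-⅓) = 796/3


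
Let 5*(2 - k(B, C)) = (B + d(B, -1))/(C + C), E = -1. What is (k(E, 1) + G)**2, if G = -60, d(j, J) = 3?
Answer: 84681/25 ≈ 3387.2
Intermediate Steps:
k(B, C) = 2 - (3 + B)/(10*C) (k(B, C) = 2 - (B + 3)/(5*(C + C)) = 2 - (3 + B)/(5*(2*C)) = 2 - (3 + B)*1/(2*C)/5 = 2 - (3 + B)/(10*C))
(k(E, 1) + G)**2 = ((1/10)*(-3 - 1*(-1) + 20*1)/1 - 60)**2 = ((1/10)*1*(-3 + 1 + 20) - 60)**2 = ((1/10)*1*18 - 60)**2 = (9/5 - 60)**2 = (-291/5)**2 = 84681/25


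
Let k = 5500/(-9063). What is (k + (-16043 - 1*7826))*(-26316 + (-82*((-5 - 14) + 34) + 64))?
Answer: 5945187848054/9063 ≈ 6.5598e+8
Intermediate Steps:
k = -5500/9063 (k = 5500*(-1/9063) = -5500/9063 ≈ -0.60686)
(k + (-16043 - 1*7826))*(-26316 + (-82*((-5 - 14) + 34) + 64)) = (-5500/9063 + (-16043 - 1*7826))*(-26316 + (-82*((-5 - 14) + 34) + 64)) = (-5500/9063 + (-16043 - 7826))*(-26316 + (-82*(-19 + 34) + 64)) = (-5500/9063 - 23869)*(-26316 + (-82*15 + 64)) = -216330247*(-26316 + (-1230 + 64))/9063 = -216330247*(-26316 - 1166)/9063 = -216330247/9063*(-27482) = 5945187848054/9063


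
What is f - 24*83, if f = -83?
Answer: -2075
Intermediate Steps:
f - 24*83 = -83 - 24*83 = -83 - 1992 = -2075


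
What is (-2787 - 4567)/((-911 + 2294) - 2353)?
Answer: 3677/485 ≈ 7.5814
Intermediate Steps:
(-2787 - 4567)/((-911 + 2294) - 2353) = -7354/(1383 - 2353) = -7354/(-970) = -7354*(-1/970) = 3677/485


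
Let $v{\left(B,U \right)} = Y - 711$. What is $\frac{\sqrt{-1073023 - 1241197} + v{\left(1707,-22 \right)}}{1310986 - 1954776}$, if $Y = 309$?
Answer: $\frac{201}{321895} - \frac{i \sqrt{578555}}{321895} \approx 0.00062443 - 0.002363 i$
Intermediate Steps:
$v{\left(B,U \right)} = -402$ ($v{\left(B,U \right)} = 309 - 711 = -402$)
$\frac{\sqrt{-1073023 - 1241197} + v{\left(1707,-22 \right)}}{1310986 - 1954776} = \frac{\sqrt{-1073023 - 1241197} - 402}{1310986 - 1954776} = \frac{\sqrt{-2314220} - 402}{-643790} = \left(2 i \sqrt{578555} - 402\right) \left(- \frac{1}{643790}\right) = \left(-402 + 2 i \sqrt{578555}\right) \left(- \frac{1}{643790}\right) = \frac{201}{321895} - \frac{i \sqrt{578555}}{321895}$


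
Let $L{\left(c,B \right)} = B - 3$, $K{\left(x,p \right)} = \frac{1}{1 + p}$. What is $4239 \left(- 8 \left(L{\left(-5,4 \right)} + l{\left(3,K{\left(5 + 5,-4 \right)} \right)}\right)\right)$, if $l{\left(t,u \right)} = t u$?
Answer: $0$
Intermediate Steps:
$L{\left(c,B \right)} = -3 + B$
$4239 \left(- 8 \left(L{\left(-5,4 \right)} + l{\left(3,K{\left(5 + 5,-4 \right)} \right)}\right)\right) = 4239 \left(- 8 \left(\left(-3 + 4\right) + \frac{3}{1 - 4}\right)\right) = 4239 \left(- 8 \left(1 + \frac{3}{-3}\right)\right) = 4239 \left(- 8 \left(1 + 3 \left(- \frac{1}{3}\right)\right)\right) = 4239 \left(- 8 \left(1 - 1\right)\right) = 4239 \left(\left(-8\right) 0\right) = 4239 \cdot 0 = 0$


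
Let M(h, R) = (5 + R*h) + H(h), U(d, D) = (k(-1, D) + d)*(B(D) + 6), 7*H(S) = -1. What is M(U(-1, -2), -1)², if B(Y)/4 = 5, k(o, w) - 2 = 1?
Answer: 108900/49 ≈ 2222.4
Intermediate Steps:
H(S) = -⅐ (H(S) = (⅐)*(-1) = -⅐)
k(o, w) = 3 (k(o, w) = 2 + 1 = 3)
B(Y) = 20 (B(Y) = 4*5 = 20)
U(d, D) = 78 + 26*d (U(d, D) = (3 + d)*(20 + 6) = (3 + d)*26 = 78 + 26*d)
M(h, R) = 34/7 + R*h (M(h, R) = (5 + R*h) - ⅐ = 34/7 + R*h)
M(U(-1, -2), -1)² = (34/7 - (78 + 26*(-1)))² = (34/7 - (78 - 26))² = (34/7 - 1*52)² = (34/7 - 52)² = (-330/7)² = 108900/49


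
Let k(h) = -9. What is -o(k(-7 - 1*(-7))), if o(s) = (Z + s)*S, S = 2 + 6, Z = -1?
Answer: 80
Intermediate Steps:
S = 8
o(s) = -8 + 8*s (o(s) = (-1 + s)*8 = -8 + 8*s)
-o(k(-7 - 1*(-7))) = -(-8 + 8*(-9)) = -(-8 - 72) = -1*(-80) = 80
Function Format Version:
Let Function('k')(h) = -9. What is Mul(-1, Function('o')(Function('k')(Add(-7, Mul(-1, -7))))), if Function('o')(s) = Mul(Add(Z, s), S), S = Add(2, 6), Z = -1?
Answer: 80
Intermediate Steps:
S = 8
Function('o')(s) = Add(-8, Mul(8, s)) (Function('o')(s) = Mul(Add(-1, s), 8) = Add(-8, Mul(8, s)))
Mul(-1, Function('o')(Function('k')(Add(-7, Mul(-1, -7))))) = Mul(-1, Add(-8, Mul(8, -9))) = Mul(-1, Add(-8, -72)) = Mul(-1, -80) = 80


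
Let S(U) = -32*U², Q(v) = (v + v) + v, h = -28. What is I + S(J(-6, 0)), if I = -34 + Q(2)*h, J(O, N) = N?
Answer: -202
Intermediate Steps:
Q(v) = 3*v (Q(v) = 2*v + v = 3*v)
I = -202 (I = -34 + (3*2)*(-28) = -34 + 6*(-28) = -34 - 168 = -202)
I + S(J(-6, 0)) = -202 - 32*0² = -202 - 32*0 = -202 + 0 = -202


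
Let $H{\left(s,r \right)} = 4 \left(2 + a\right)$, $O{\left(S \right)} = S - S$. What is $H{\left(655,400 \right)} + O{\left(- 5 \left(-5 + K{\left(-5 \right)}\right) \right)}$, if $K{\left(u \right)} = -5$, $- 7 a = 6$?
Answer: $\frac{32}{7} \approx 4.5714$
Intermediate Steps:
$a = - \frac{6}{7}$ ($a = \left(- \frac{1}{7}\right) 6 = - \frac{6}{7} \approx -0.85714$)
$O{\left(S \right)} = 0$
$H{\left(s,r \right)} = \frac{32}{7}$ ($H{\left(s,r \right)} = 4 \left(2 - \frac{6}{7}\right) = 4 \cdot \frac{8}{7} = \frac{32}{7}$)
$H{\left(655,400 \right)} + O{\left(- 5 \left(-5 + K{\left(-5 \right)}\right) \right)} = \frac{32}{7} + 0 = \frac{32}{7}$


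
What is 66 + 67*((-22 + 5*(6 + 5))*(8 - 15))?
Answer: -15411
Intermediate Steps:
66 + 67*((-22 + 5*(6 + 5))*(8 - 15)) = 66 + 67*((-22 + 5*11)*(-7)) = 66 + 67*((-22 + 55)*(-7)) = 66 + 67*(33*(-7)) = 66 + 67*(-231) = 66 - 15477 = -15411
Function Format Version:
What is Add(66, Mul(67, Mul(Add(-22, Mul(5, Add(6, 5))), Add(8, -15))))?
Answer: -15411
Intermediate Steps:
Add(66, Mul(67, Mul(Add(-22, Mul(5, Add(6, 5))), Add(8, -15)))) = Add(66, Mul(67, Mul(Add(-22, Mul(5, 11)), -7))) = Add(66, Mul(67, Mul(Add(-22, 55), -7))) = Add(66, Mul(67, Mul(33, -7))) = Add(66, Mul(67, -231)) = Add(66, -15477) = -15411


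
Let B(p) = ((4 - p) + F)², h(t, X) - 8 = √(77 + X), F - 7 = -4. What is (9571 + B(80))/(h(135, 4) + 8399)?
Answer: 3725/2104 ≈ 1.7704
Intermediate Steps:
F = 3 (F = 7 - 4 = 3)
h(t, X) = 8 + √(77 + X)
B(p) = (7 - p)² (B(p) = ((4 - p) + 3)² = (7 - p)²)
(9571 + B(80))/(h(135, 4) + 8399) = (9571 + (7 - 1*80)²)/((8 + √(77 + 4)) + 8399) = (9571 + (7 - 80)²)/((8 + √81) + 8399) = (9571 + (-73)²)/((8 + 9) + 8399) = (9571 + 5329)/(17 + 8399) = 14900/8416 = 14900*(1/8416) = 3725/2104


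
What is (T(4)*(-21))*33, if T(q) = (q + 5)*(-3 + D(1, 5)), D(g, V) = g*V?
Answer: -12474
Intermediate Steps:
D(g, V) = V*g
T(q) = 10 + 2*q (T(q) = (q + 5)*(-3 + 5*1) = (5 + q)*(-3 + 5) = (5 + q)*2 = 10 + 2*q)
(T(4)*(-21))*33 = ((10 + 2*4)*(-21))*33 = ((10 + 8)*(-21))*33 = (18*(-21))*33 = -378*33 = -12474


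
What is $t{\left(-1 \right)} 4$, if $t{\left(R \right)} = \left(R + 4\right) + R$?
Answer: $8$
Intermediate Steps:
$t{\left(R \right)} = 4 + 2 R$ ($t{\left(R \right)} = \left(4 + R\right) + R = 4 + 2 R$)
$t{\left(-1 \right)} 4 = \left(4 + 2 \left(-1\right)\right) 4 = \left(4 - 2\right) 4 = 2 \cdot 4 = 8$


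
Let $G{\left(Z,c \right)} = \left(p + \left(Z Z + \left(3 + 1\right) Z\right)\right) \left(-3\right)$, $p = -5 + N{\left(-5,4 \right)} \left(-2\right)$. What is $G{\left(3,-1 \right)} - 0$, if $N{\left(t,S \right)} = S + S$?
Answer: $0$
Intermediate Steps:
$N{\left(t,S \right)} = 2 S$
$p = -21$ ($p = -5 + 2 \cdot 4 \left(-2\right) = -5 + 8 \left(-2\right) = -5 - 16 = -21$)
$G{\left(Z,c \right)} = 63 - 12 Z - 3 Z^{2}$ ($G{\left(Z,c \right)} = \left(-21 + \left(Z Z + \left(3 + 1\right) Z\right)\right) \left(-3\right) = \left(-21 + \left(Z^{2} + 4 Z\right)\right) \left(-3\right) = \left(-21 + Z^{2} + 4 Z\right) \left(-3\right) = 63 - 12 Z - 3 Z^{2}$)
$G{\left(3,-1 \right)} - 0 = \left(63 - 36 - 3 \cdot 3^{2}\right) - 0 = \left(63 - 36 - 27\right) + 0 = 0 + 0 = 0$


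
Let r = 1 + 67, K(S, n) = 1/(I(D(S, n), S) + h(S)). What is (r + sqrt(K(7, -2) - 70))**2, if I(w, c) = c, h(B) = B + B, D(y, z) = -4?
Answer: (1428 + I*sqrt(30849))**2/441 ≈ 4554.0 + 1137.5*I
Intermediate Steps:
h(B) = 2*B
K(S, n) = 1/(3*S) (K(S, n) = 1/(S + 2*S) = 1/(3*S))
r = 68
(r + sqrt(K(7, -2) - 70))**2 = (68 + sqrt((1/3)/7 - 70))**2 = (68 + sqrt((1/3)*(1/7) - 70))**2 = (68 + sqrt(1/21 - 70))**2 = (68 + sqrt(-1469/21))**2 = (68 + I*sqrt(30849)/21)**2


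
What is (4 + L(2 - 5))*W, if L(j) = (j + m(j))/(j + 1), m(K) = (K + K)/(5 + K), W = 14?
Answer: 98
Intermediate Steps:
m(K) = 2*K/(5 + K) (m(K) = (2*K)/(5 + K) = 2*K/(5 + K))
L(j) = (j + 2*j/(5 + j))/(1 + j) (L(j) = (j + 2*j/(5 + j))/(j + 1) = (j + 2*j/(5 + j))/(1 + j))
(4 + L(2 - 5))*W = (4 + (2 - 5)*(7 + (2 - 5))/((1 + (2 - 5))*(5 + (2 - 5))))*14 = (4 - 3*(7 - 3)/((1 - 3)*(5 - 3)))*14 = (4 - 3*4/(-2*2))*14 = (4 - 3*(-1/2)*1/2*4)*14 = (4 + 3)*14 = 7*14 = 98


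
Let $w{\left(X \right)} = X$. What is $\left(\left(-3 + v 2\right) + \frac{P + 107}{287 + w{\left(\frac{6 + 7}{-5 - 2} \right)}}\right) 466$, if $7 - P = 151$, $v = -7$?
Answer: $- \frac{7966503}{998} \approx -7982.5$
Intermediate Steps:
$P = -144$ ($P = 7 - 151 = -144$)
$\left(\left(-3 + v 2\right) + \frac{P + 107}{287 + w{\left(\frac{6 + 7}{-5 - 2} \right)}}\right) 466 = \left(\left(-3 - 14\right) + \frac{-144 + 107}{287 + \frac{6 + 7}{-5 - 2}}\right) 466 = \left(\left(-3 - 14\right) - \frac{37}{287 + \frac{13}{-7}}\right) 466 = \left(-17 - \frac{37}{287 + 13 \left(- \frac{1}{7}\right)}\right) 466 = \left(-17 - \frac{37}{287 - \frac{13}{7}}\right) 466 = \left(-17 - \frac{37}{\frac{1996}{7}}\right) 466 = \left(-17 - \frac{259}{1996}\right) 466 = \left(- \frac{34191}{1996}\right) 466 = - \frac{7966503}{998}$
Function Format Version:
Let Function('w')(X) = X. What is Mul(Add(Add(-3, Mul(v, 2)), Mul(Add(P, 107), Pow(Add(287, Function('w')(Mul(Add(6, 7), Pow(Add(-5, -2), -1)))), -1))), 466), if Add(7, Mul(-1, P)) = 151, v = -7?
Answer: Rational(-7966503, 998) ≈ -7982.5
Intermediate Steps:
P = -144 (P = Add(7, Mul(-1, 151)) = Add(7, -151) = -144)
Mul(Add(Add(-3, Mul(v, 2)), Mul(Add(P, 107), Pow(Add(287, Function('w')(Mul(Add(6, 7), Pow(Add(-5, -2), -1)))), -1))), 466) = Mul(Add(Add(-3, Mul(-7, 2)), Mul(Add(-144, 107), Pow(Add(287, Mul(Add(6, 7), Pow(Add(-5, -2), -1))), -1))), 466) = Mul(Add(Add(-3, -14), Mul(-37, Pow(Add(287, Mul(13, Pow(-7, -1))), -1))), 466) = Mul(Add(-17, Mul(-37, Pow(Add(287, Mul(13, Rational(-1, 7))), -1))), 466) = Mul(Add(-17, Mul(-37, Pow(Add(287, Rational(-13, 7)), -1))), 466) = Mul(Add(-17, Mul(-37, Pow(Rational(1996, 7), -1))), 466) = Mul(Add(-17, Mul(-37, Rational(7, 1996))), 466) = Mul(Add(-17, Rational(-259, 1996)), 466) = Mul(Rational(-34191, 1996), 466) = Rational(-7966503, 998)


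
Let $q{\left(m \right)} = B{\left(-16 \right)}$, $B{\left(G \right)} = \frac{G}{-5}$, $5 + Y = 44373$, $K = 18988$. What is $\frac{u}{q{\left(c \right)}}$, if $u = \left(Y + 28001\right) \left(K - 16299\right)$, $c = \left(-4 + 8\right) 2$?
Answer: $\frac{973001205}{16} \approx 6.0813 \cdot 10^{7}$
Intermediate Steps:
$Y = 44368$ ($Y = -5 + 44373 = 44368$)
$c = 8$ ($c = 4 \cdot 2 = 8$)
$B{\left(G \right)} = - \frac{G}{5}$ ($B{\left(G \right)} = G \left(- \frac{1}{5}\right) = - \frac{G}{5}$)
$u = 194600241$ ($u = \left(44368 + 28001\right) \left(18988 - 16299\right) = 72369 \cdot 2689 = 194600241$)
$q{\left(m \right)} = \frac{16}{5}$ ($q{\left(m \right)} = \left(- \frac{1}{5}\right) \left(-16\right) = \frac{16}{5}$)
$\frac{u}{q{\left(c \right)}} = \frac{194600241}{\frac{16}{5}} = 194600241 \cdot \frac{5}{16} = \frac{973001205}{16}$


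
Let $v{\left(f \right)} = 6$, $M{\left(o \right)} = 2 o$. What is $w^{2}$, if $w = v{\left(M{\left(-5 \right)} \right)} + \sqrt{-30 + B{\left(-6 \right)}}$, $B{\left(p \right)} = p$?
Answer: $72 i \approx 72.0 i$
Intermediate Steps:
$w = 6 + 6 i$ ($w = 6 + \sqrt{-30 - 6} = 6 + \sqrt{-36} = 6 + 6 i \approx 6.0 + 6.0 i$)
$w^{2} = \left(6 + 6 i\right)^{2}$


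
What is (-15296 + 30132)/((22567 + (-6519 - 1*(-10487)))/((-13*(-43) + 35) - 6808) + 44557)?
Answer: 92190904/276850663 ≈ 0.33300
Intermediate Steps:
(-15296 + 30132)/((22567 + (-6519 - 1*(-10487)))/((-13*(-43) + 35) - 6808) + 44557) = 14836/((22567 + (-6519 + 10487))/((559 + 35) - 6808) + 44557) = 14836/((22567 + 3968)/(594 - 6808) + 44557) = 14836/(26535/(-6214) + 44557) = 14836/(26535*(-1/6214) + 44557) = 14836/(-26535/6214 + 44557) = 14836/(276850663/6214) = 14836*(6214/276850663) = 92190904/276850663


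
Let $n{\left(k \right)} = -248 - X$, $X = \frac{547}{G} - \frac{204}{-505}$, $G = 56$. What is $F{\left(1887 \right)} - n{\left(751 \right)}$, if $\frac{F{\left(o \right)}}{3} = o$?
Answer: $\frac{167394179}{28280} \approx 5919.2$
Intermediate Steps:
$X = \frac{287659}{28280}$ ($X = \frac{547}{56} - \frac{204}{-505} = 547 \cdot \frac{1}{56} - - \frac{204}{505} = \frac{547}{56} + \frac{204}{505} = \frac{287659}{28280} \approx 10.172$)
$F{\left(o \right)} = 3 o$
$n{\left(k \right)} = - \frac{7301099}{28280}$ ($n{\left(k \right)} = -248 - \frac{287659}{28280} = - \frac{7301099}{28280}$)
$F{\left(1887 \right)} - n{\left(751 \right)} = 3 \cdot 1887 - - \frac{7301099}{28280} = 5661 + \frac{7301099}{28280} = \frac{167394179}{28280}$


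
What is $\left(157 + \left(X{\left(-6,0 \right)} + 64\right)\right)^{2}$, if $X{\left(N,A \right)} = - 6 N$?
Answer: $66049$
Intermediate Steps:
$\left(157 + \left(X{\left(-6,0 \right)} + 64\right)\right)^{2} = \left(157 + \left(\left(-6\right) \left(-6\right) + 64\right)\right)^{2} = \left(157 + \left(36 + 64\right)\right)^{2} = \left(157 + 100\right)^{2} = 257^{2} = 66049$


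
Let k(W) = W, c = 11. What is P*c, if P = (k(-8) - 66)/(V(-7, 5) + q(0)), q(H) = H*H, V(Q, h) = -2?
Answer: 407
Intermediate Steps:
q(H) = H**2
P = 37 (P = (-8 - 66)/(-2 + 0**2) = -74/(-2 + 0) = -74/(-2) = -74*(-1/2) = 37)
P*c = 37*11 = 407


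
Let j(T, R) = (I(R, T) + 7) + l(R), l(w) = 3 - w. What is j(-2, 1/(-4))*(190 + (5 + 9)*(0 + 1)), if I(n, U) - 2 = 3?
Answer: 3111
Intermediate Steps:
I(n, U) = 5 (I(n, U) = 2 + 3 = 5)
j(T, R) = 15 - R (j(T, R) = (5 + 7) + (3 - R) = 12 + (3 - R) = 15 - R)
j(-2, 1/(-4))*(190 + (5 + 9)*(0 + 1)) = (15 - 1/(-4))*(190 + (5 + 9)*(0 + 1)) = (15 - (-1)/4)*(190 + 14*1) = (15 - 1*(-¼))*(190 + 14) = (15 + ¼)*204 = (61/4)*204 = 3111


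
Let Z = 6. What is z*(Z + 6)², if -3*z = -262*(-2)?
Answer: -25152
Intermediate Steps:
z = -524/3 (z = -(-262)*(-2)/3 = -⅓*524 = -524/3 ≈ -174.67)
z*(Z + 6)² = -524*(6 + 6)²/3 = -524/3*12² = -524/3*144 = -25152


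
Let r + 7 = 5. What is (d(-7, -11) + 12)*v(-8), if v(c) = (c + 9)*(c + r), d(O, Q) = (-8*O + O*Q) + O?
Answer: -1380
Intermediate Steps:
r = -2 (r = -7 + 5 = -2)
d(O, Q) = -7*O + O*Q
v(c) = (-2 + c)*(9 + c) (v(c) = (c + 9)*(c - 2) = (9 + c)*(-2 + c) = (-2 + c)*(9 + c))
(d(-7, -11) + 12)*v(-8) = (-7*(-7 - 11) + 12)*(-18 + (-8)**2 + 7*(-8)) = (-7*(-18) + 12)*(-18 + 64 - 56) = (126 + 12)*(-10) = 138*(-10) = -1380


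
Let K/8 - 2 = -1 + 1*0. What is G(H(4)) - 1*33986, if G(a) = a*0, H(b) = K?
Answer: -33986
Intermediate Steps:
K = 8 (K = 16 + 8*(-1 + 1*0) = 16 + 8*(-1 + 0) = 16 + 8*(-1) = 16 - 8 = 8)
H(b) = 8
G(a) = 0
G(H(4)) - 1*33986 = 0 - 1*33986 = 0 - 33986 = -33986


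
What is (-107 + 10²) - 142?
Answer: -149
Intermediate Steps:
(-107 + 10²) - 142 = (-107 + 100) - 142 = -7 - 142 = -149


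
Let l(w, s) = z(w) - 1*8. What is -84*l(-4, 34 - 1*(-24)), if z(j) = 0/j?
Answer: 672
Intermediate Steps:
z(j) = 0
l(w, s) = -8 (l(w, s) = 0 - 1*8 = 0 - 8 = -8)
-84*l(-4, 34 - 1*(-24)) = -84*(-8) = 672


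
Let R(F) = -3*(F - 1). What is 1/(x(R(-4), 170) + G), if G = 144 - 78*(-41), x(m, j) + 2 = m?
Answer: 1/3355 ≈ 0.00029806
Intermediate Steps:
R(F) = 3 - 3*F (R(F) = -3*(-1 + F) = 3 - 3*F)
x(m, j) = -2 + m
G = 3342 (G = 144 + 3198 = 3342)
1/(x(R(-4), 170) + G) = 1/((-2 + (3 - 3*(-4))) + 3342) = 1/((-2 + (3 + 12)) + 3342) = 1/((-2 + 15) + 3342) = 1/(13 + 3342) = 1/3355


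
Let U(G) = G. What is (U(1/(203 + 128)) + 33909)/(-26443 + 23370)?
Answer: -11223880/1017163 ≈ -11.035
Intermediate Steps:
(U(1/(203 + 128)) + 33909)/(-26443 + 23370) = (1/(203 + 128) + 33909)/(-26443 + 23370) = (1/331 + 33909)/(-3073) = (1/331 + 33909)*(-1/3073) = (11223880/331)*(-1/3073) = -11223880/1017163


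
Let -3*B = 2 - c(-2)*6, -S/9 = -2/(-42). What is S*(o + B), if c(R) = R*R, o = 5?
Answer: -37/7 ≈ -5.2857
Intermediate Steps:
c(R) = R²
S = -3/7 (S = -(-18)/(-42) = -(-18)*(-1)/42 = -9*1/21 = -3/7 ≈ -0.42857)
B = 22/3 (B = -(2 - (-2)²*6)/3 = -(2 - 4*6)/3 = -(2 - 1*24)/3 = -(2 - 24)/3 = -⅓*(-22) = 22/3 ≈ 7.3333)
S*(o + B) = -3*(5 + 22/3)/7 = -3/7*37/3 = -37/7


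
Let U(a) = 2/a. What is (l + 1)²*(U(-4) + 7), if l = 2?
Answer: 117/2 ≈ 58.500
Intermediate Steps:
(l + 1)²*(U(-4) + 7) = (2 + 1)²*(2/(-4) + 7) = 3²*(2*(-¼) + 7) = 9*(-½ + 7) = 9*(13/2) = 117/2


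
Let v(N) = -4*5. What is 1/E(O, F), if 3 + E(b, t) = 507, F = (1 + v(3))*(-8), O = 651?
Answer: 1/504 ≈ 0.0019841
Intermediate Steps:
v(N) = -20
F = 152 (F = (1 - 20)*(-8) = -19*(-8) = 152)
E(b, t) = 504 (E(b, t) = -3 + 507 = 504)
1/E(O, F) = 1/504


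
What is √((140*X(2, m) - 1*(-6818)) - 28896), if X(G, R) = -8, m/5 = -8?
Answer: I*√23198 ≈ 152.31*I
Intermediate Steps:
m = -40 (m = 5*(-8) = -40)
√((140*X(2, m) - 1*(-6818)) - 28896) = √((140*(-8) - 1*(-6818)) - 28896) = √((-1120 + 6818) - 28896) = √(5698 - 28896) = √(-23198) = I*√23198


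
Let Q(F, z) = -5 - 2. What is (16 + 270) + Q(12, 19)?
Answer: 279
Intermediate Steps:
Q(F, z) = -7
(16 + 270) + Q(12, 19) = (16 + 270) - 7 = 286 - 7 = 279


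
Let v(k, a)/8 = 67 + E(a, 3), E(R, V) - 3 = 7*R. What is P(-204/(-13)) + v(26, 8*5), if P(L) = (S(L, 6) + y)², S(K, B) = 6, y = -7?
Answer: 2801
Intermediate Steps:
E(R, V) = 3 + 7*R
v(k, a) = 560 + 56*a (v(k, a) = 8*(67 + (3 + 7*a)) = 8*(70 + 7*a) = 560 + 56*a)
P(L) = 1 (P(L) = (6 - 7)² = (-1)² = 1)
P(-204/(-13)) + v(26, 8*5) = 1 + (560 + 56*(8*5)) = 1 + (560 + 56*40) = 1 + (560 + 2240) = 1 + 2800 = 2801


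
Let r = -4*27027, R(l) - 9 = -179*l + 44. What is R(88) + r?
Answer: -123807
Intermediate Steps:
R(l) = 53 - 179*l (R(l) = 9 + (-179*l + 44) = 9 + (44 - 179*l) = 53 - 179*l)
r = -108108
R(88) + r = (53 - 179*88) - 108108 = (53 - 15752) - 108108 = -15699 - 108108 = -123807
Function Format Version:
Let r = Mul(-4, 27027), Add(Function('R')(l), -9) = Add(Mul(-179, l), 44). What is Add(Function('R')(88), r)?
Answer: -123807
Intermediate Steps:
Function('R')(l) = Add(53, Mul(-179, l)) (Function('R')(l) = Add(9, Add(Mul(-179, l), 44)) = Add(9, Add(44, Mul(-179, l))) = Add(53, Mul(-179, l)))
r = -108108
Add(Function('R')(88), r) = Add(Add(53, Mul(-179, 88)), -108108) = Add(Add(53, -15752), -108108) = Add(-15699, -108108) = -123807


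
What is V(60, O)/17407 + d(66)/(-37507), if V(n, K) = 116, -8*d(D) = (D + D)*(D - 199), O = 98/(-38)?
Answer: -67697699/1305768698 ≈ -0.051845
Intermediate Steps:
O = -49/19 (O = 98*(-1/38) = -49/19 ≈ -2.5789)
d(D) = -D*(-199 + D)/4 (d(D) = -(D + D)*(D - 199)/8 = -2*D*(-199 + D)/8 = -D*(-199 + D)/4)
V(60, O)/17407 + d(66)/(-37507) = 116/17407 + ((¼)*66*(199 - 1*66))/(-37507) = 116*(1/17407) + ((¼)*66*(199 - 66))*(-1/37507) = 116/17407 + ((¼)*66*133)*(-1/37507) = 116/17407 + (4389/2)*(-1/37507) = 116/17407 - 4389/75014 = -67697699/1305768698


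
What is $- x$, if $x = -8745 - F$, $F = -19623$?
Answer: $-10878$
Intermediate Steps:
$x = 10878$ ($x = -8745 - -19623 = -8745 + 19623 = 10878$)
$- x = \left(-1\right) 10878 = -10878$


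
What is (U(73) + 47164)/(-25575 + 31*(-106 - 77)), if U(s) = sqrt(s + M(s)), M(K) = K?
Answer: -11791/7812 - sqrt(146)/31248 ≈ -1.5097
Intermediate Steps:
U(s) = sqrt(2)*sqrt(s) (U(s) = sqrt(s + s) = sqrt(2*s) = sqrt(2)*sqrt(s))
(U(73) + 47164)/(-25575 + 31*(-106 - 77)) = (sqrt(2)*sqrt(73) + 47164)/(-25575 + 31*(-106 - 77)) = (sqrt(146) + 47164)/(-25575 + 31*(-183)) = (47164 + sqrt(146))/(-25575 - 5673) = (47164 + sqrt(146))/(-31248) = (47164 + sqrt(146))*(-1/31248) = -11791/7812 - sqrt(146)/31248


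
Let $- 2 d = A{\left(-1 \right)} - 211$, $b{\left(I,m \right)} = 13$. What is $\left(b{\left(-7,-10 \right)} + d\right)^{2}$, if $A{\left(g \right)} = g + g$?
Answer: $\frac{57121}{4} \approx 14280.0$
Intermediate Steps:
$A{\left(g \right)} = 2 g$
$d = \frac{213}{2}$ ($d = - \frac{2 \left(-1\right) - 211}{2} = - \frac{-2 - 211}{2} = \left(- \frac{1}{2}\right) \left(-213\right) = \frac{213}{2} \approx 106.5$)
$\left(b{\left(-7,-10 \right)} + d\right)^{2} = \left(13 + \frac{213}{2}\right)^{2} = \left(\frac{239}{2}\right)^{2} = \frac{57121}{4}$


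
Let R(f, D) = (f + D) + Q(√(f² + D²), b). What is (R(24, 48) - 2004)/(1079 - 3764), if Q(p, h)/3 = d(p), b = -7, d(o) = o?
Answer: 644/895 - 24*√5/895 ≈ 0.65959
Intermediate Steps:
Q(p, h) = 3*p
R(f, D) = D + f + 3*√(D² + f²) (R(f, D) = (f + D) + 3*√(f² + D²) = (D + f) + 3*√(D² + f²) = D + f + 3*√(D² + f²))
(R(24, 48) - 2004)/(1079 - 3764) = ((48 + 24 + 3*√(48² + 24²)) - 2004)/(1079 - 3764) = ((48 + 24 + 3*√(2304 + 576)) - 2004)/(-2685) = ((48 + 24 + 3*√2880) - 2004)*(-1/2685) = ((48 + 24 + 3*(24*√5)) - 2004)*(-1/2685) = ((48 + 24 + 72*√5) - 2004)*(-1/2685) = ((72 + 72*√5) - 2004)*(-1/2685) = (-1932 + 72*√5)*(-1/2685) = 644/895 - 24*√5/895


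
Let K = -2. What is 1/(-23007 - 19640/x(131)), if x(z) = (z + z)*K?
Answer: -131/3009007 ≈ -4.3536e-5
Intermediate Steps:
x(z) = -4*z (x(z) = (z + z)*(-2) = (2*z)*(-2) = -4*z)
1/(-23007 - 19640/x(131)) = 1/(-23007 - 19640/((-4*131))) = 1/(-23007 - 19640/(-524)) = 1/(-23007 - 19640*(-1/524)) = 1/(-23007 + 4910/131) = 1/(-3009007/131) = -131/3009007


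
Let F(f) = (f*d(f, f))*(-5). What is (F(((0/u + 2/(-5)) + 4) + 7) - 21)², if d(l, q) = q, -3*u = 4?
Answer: 8491396/25 ≈ 3.3966e+5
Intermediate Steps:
u = -4/3 (u = -⅓*4 = -4/3 ≈ -1.3333)
F(f) = -5*f² (F(f) = (f*f)*(-5) = f²*(-5) = -5*f²)
(F(((0/u + 2/(-5)) + 4) + 7) - 21)² = (-5*(((0/(-4/3) + 2/(-5)) + 4) + 7)² - 21)² = (-5*(((0*(-¾) + 2*(-⅕)) + 4) + 7)² - 21)² = (-5*(((0 - ⅖) + 4) + 7)² - 21)² = (-5*((-⅖ + 4) + 7)² - 21)² = (-5*(18/5 + 7)² - 21)² = (-5*(53/5)² - 21)² = (-5*2809/25 - 21)² = (-2809/5 - 21)² = (-2914/5)² = 8491396/25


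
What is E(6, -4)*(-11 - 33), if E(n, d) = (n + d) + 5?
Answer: -308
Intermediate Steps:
E(n, d) = 5 + d + n (E(n, d) = (d + n) + 5 = 5 + d + n)
E(6, -4)*(-11 - 33) = (5 - 4 + 6)*(-11 - 33) = 7*(-44) = -308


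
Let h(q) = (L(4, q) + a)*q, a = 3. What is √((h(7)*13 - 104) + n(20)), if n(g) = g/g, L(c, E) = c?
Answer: √534 ≈ 23.108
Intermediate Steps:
h(q) = 7*q (h(q) = (4 + 3)*q = 7*q)
n(g) = 1
√((h(7)*13 - 104) + n(20)) = √(((7*7)*13 - 104) + 1) = √((49*13 - 104) + 1) = √((637 - 104) + 1) = √(533 + 1) = √534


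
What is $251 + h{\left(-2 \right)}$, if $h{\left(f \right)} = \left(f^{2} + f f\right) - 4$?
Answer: $255$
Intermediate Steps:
$h{\left(f \right)} = -4 + 2 f^{2}$ ($h{\left(f \right)} = \left(f^{2} + f^{2}\right) - 4 = 2 f^{2} - 4 = -4 + 2 f^{2}$)
$251 + h{\left(-2 \right)} = 251 - \left(4 - 2 \left(-2\right)^{2}\right) = 251 + \left(-4 + 2 \cdot 4\right) = 251 + \left(-4 + 8\right) = 251 + 4 = 255$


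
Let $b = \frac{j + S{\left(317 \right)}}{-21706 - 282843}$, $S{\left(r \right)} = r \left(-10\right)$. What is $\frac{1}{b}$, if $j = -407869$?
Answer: $\frac{304549}{411039} \approx 0.74092$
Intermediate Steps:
$S{\left(r \right)} = - 10 r$
$b = \frac{411039}{304549}$ ($b = \frac{-407869 - 3170}{-21706 - 282843} = \frac{-407869 - 3170}{-304549} = \left(-411039\right) \left(- \frac{1}{304549}\right) = \frac{411039}{304549} \approx 1.3497$)
$\frac{1}{b} = \frac{1}{\frac{411039}{304549}} = \frac{304549}{411039}$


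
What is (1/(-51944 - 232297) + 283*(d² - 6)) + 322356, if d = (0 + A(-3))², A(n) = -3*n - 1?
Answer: 420627222065/284241 ≈ 1.4798e+6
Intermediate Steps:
A(n) = -1 - 3*n
d = 64 (d = (0 + (-1 - 3*(-3)))² = (0 + (-1 + 9))² = (0 + 8)² = 8² = 64)
(1/(-51944 - 232297) + 283*(d² - 6)) + 322356 = (1/(-51944 - 232297) + 283*(64² - 6)) + 322356 = (1/(-284241) + 283*(4096 - 6)) + 322356 = (-1/284241 + 283*4090) + 322356 = (-1/284241 + 1157470) + 322356 = 329000430269/284241 + 322356 = 420627222065/284241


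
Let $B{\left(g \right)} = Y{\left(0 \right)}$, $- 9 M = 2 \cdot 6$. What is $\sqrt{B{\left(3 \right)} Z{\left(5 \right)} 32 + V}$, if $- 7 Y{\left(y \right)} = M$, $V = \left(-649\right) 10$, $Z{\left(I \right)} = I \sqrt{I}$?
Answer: $\frac{\sqrt{-2862090 + 13440 \sqrt{5}}}{21} \approx 80.136 i$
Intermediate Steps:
$Z{\left(I \right)} = I^{\frac{3}{2}}$
$M = - \frac{4}{3}$ ($M = - \frac{2 \cdot 6}{9} = \left(- \frac{1}{9}\right) 12 = - \frac{4}{3} \approx -1.3333$)
$V = -6490$
$Y{\left(y \right)} = \frac{4}{21}$ ($Y{\left(y \right)} = \left(- \frac{1}{7}\right) \left(- \frac{4}{3}\right) = \frac{4}{21}$)
$B{\left(g \right)} = \frac{4}{21}$
$\sqrt{B{\left(3 \right)} Z{\left(5 \right)} 32 + V} = \sqrt{\frac{4 \cdot 5^{\frac{3}{2}}}{21} \cdot 32 - 6490} = \sqrt{\frac{4 \cdot 5 \sqrt{5}}{21} \cdot 32 - 6490} = \sqrt{\frac{20 \sqrt{5}}{21} \cdot 32 - 6490} = \sqrt{\frac{640 \sqrt{5}}{21} - 6490} = \sqrt{-6490 + \frac{640 \sqrt{5}}{21}}$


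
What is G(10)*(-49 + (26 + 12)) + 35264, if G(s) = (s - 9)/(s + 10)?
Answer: 705269/20 ≈ 35263.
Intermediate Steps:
G(s) = (-9 + s)/(10 + s)
G(10)*(-49 + (26 + 12)) + 35264 = ((-9 + 10)/(10 + 10))*(-49 + (26 + 12)) + 35264 = (1/20)*(-49 + 38) + 35264 = ((1/20)*1)*(-11) + 35264 = (1/20)*(-11) + 35264 = -11/20 + 35264 = 705269/20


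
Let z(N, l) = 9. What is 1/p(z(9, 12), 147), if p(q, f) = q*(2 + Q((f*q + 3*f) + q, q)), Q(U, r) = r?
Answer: 1/99 ≈ 0.010101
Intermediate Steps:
p(q, f) = q*(2 + q)
1/p(z(9, 12), 147) = 1/(9*(2 + 9)) = 1/(9*11) = 1/99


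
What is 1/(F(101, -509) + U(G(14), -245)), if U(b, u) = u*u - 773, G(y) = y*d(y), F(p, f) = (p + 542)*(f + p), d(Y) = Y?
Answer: -1/203092 ≈ -4.9239e-6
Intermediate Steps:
F(p, f) = (542 + p)*(f + p)
G(y) = y**2 (G(y) = y*y = y**2)
U(b, u) = -773 + u**2 (U(b, u) = u**2 - 773 = -773 + u**2)
1/(F(101, -509) + U(G(14), -245)) = 1/((101**2 + 542*(-509) + 542*101 - 509*101) + (-773 + (-245)**2)) = 1/((10201 - 275878 + 54742 - 51409) + (-773 + 60025)) = 1/(-262344 + 59252) = 1/(-203092) = -1/203092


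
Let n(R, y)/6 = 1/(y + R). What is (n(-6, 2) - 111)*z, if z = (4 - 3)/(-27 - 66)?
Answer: 75/62 ≈ 1.2097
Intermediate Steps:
n(R, y) = 6/(R + y) (n(R, y) = 6/(y + R) = 6/(R + y))
z = -1/93 (z = 1/(-93) = 1*(-1/93) = -1/93 ≈ -0.010753)
(n(-6, 2) - 111)*z = (6/(-6 + 2) - 111)*(-1/93) = (6/(-4) - 111)*(-1/93) = (6*(-1/4) - 111)*(-1/93) = (-3/2 - 111)*(-1/93) = -225/2*(-1/93) = 75/62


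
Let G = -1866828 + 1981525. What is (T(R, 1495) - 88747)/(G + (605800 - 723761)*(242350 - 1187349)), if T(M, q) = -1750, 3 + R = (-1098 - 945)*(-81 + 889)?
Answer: -8227/10133921976 ≈ -8.1183e-7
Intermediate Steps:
G = 114697
R = -1650747 (R = -3 + (-1098 - 945)*(-81 + 889) = -3 - 2043*808 = -3 - 1650744 = -1650747)
(T(R, 1495) - 88747)/(G + (605800 - 723761)*(242350 - 1187349)) = (-1750 - 88747)/(114697 + (605800 - 723761)*(242350 - 1187349)) = -90497/(114697 - 117961*(-944999)) = -90497/(114697 + 111473027039) = -90497/111473141736 = -90497*1/111473141736 = -8227/10133921976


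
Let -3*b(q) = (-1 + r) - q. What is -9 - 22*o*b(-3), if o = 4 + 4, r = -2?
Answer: -9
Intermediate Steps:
o = 8
b(q) = 1 + q/3 (b(q) = -((-1 - 2) - q)/3 = -(-3 - q)/3 = 1 + q/3)
-9 - 22*o*b(-3) = -9 - 176*(1 + (⅓)*(-3)) = -9 - 176*(1 - 1) = -9 - 176*0 = -9 - 22*0 = -9 + 0 = -9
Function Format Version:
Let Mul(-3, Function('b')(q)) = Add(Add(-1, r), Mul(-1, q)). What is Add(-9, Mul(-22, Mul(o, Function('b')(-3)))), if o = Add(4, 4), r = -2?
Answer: -9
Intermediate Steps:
o = 8
Function('b')(q) = Add(1, Mul(Rational(1, 3), q)) (Function('b')(q) = Mul(Rational(-1, 3), Add(Add(-1, -2), Mul(-1, q))) = Mul(Rational(-1, 3), Add(-3, Mul(-1, q))) = Add(1, Mul(Rational(1, 3), q)))
Add(-9, Mul(-22, Mul(o, Function('b')(-3)))) = Add(-9, Mul(-22, Mul(8, Add(1, Mul(Rational(1, 3), -3))))) = Add(-9, Mul(-22, Mul(8, Add(1, -1)))) = Add(-9, Mul(-22, Mul(8, 0))) = Add(-9, Mul(-22, 0)) = Add(-9, 0) = -9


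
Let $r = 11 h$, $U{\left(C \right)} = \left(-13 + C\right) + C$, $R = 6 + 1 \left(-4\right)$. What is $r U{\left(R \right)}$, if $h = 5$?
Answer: $-495$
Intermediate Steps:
$R = 2$ ($R = 6 - 4 = 2$)
$U{\left(C \right)} = -13 + 2 C$
$r = 55$ ($r = 11 \cdot 5 = 55$)
$r U{\left(R \right)} = 55 \left(-13 + 2 \cdot 2\right) = 55 \left(-13 + 4\right) = 55 \left(-9\right) = -495$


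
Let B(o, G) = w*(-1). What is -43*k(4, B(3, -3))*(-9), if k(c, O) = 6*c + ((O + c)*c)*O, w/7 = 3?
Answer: 561924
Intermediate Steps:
w = 21 (w = 7*3 = 21)
B(o, G) = -21 (B(o, G) = 21*(-1) = -21)
k(c, O) = 6*c + O*c*(O + c) (k(c, O) = 6*c + (c*(O + c))*O = 6*c + O*c*(O + c))
-43*k(4, B(3, -3))*(-9) = -172*(6 + (-21)² - 21*4)*(-9) = -172*(6 + 441 - 84)*(-9) = -172*363*(-9) = -43*1452*(-9) = -62436*(-9) = 561924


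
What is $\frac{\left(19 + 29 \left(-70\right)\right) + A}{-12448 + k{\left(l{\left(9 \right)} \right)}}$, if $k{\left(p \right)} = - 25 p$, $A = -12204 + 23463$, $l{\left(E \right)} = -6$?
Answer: $- \frac{4624}{6149} \approx -0.75199$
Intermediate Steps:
$A = 11259$
$\frac{\left(19 + 29 \left(-70\right)\right) + A}{-12448 + k{\left(l{\left(9 \right)} \right)}} = \frac{\left(19 + 29 \left(-70\right)\right) + 11259}{-12448 - -150} = \frac{\left(19 - 2030\right) + 11259}{-12448 + 150} = \frac{-2011 + 11259}{-12298} = 9248 \left(- \frac{1}{12298}\right) = - \frac{4624}{6149}$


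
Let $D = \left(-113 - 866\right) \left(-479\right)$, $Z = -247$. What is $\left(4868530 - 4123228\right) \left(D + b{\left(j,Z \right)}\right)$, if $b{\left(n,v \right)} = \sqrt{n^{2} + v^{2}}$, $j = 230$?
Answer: $349502665182 + 745302 \sqrt{113909} \approx 3.4975 \cdot 10^{11}$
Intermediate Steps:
$D = 468941$ ($D = \left(-979\right) \left(-479\right) = 468941$)
$\left(4868530 - 4123228\right) \left(D + b{\left(j,Z \right)}\right) = \left(4868530 - 4123228\right) \left(468941 + \sqrt{230^{2} + \left(-247\right)^{2}}\right) = 745302 \left(468941 + \sqrt{52900 + 61009}\right) = 745302 \left(468941 + \sqrt{113909}\right) = 349502665182 + 745302 \sqrt{113909}$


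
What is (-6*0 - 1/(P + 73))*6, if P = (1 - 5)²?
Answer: -6/89 ≈ -0.067416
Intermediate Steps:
P = 16 (P = (-4)² = 16)
(-6*0 - 1/(P + 73))*6 = (-6*0 - 1/(16 + 73))*6 = (0 - 1/89)*6 = -1/89*6 = -6/89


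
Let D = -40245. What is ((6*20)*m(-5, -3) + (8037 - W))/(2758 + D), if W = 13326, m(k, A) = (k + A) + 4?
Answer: 5769/37487 ≈ 0.15389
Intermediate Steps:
m(k, A) = 4 + A + k (m(k, A) = (A + k) + 4 = 4 + A + k)
((6*20)*m(-5, -3) + (8037 - W))/(2758 + D) = ((6*20)*(4 - 3 - 5) + (8037 - 1*13326))/(2758 - 40245) = (120*(-4) + (8037 - 13326))/(-37487) = (-480 - 5289)*(-1/37487) = -5769*(-1/37487) = 5769/37487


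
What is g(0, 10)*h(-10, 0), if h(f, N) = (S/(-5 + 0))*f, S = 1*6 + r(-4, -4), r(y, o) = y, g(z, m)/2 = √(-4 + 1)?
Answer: 8*I*√3 ≈ 13.856*I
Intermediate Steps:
g(z, m) = 2*I*√3 (g(z, m) = 2*√(-4 + 1) = 2*√(-3) = 2*(I*√3) = 2*I*√3)
S = 2 (S = 1*6 - 4 = 6 - 4 = 2)
h(f, N) = -2*f/5 (h(f, N) = (2/(-5 + 0))*f = (2/(-5))*f = (2*(-⅕))*f = -2*f/5)
g(0, 10)*h(-10, 0) = (2*I*√3)*(-⅖*(-10)) = (2*I*√3)*4 = 8*I*√3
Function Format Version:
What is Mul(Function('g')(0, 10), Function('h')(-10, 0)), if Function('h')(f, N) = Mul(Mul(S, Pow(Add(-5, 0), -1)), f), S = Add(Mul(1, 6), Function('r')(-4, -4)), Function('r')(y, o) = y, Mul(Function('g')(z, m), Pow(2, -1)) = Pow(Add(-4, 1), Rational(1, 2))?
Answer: Mul(8, I, Pow(3, Rational(1, 2))) ≈ Mul(13.856, I)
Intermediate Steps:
Function('g')(z, m) = Mul(2, I, Pow(3, Rational(1, 2))) (Function('g')(z, m) = Mul(2, Pow(Add(-4, 1), Rational(1, 2))) = Mul(2, Pow(-3, Rational(1, 2))) = Mul(2, Mul(I, Pow(3, Rational(1, 2)))) = Mul(2, I, Pow(3, Rational(1, 2))))
S = 2 (S = Add(Mul(1, 6), -4) = Add(6, -4) = 2)
Function('h')(f, N) = Mul(Rational(-2, 5), f) (Function('h')(f, N) = Mul(Mul(2, Pow(Add(-5, 0), -1)), f) = Mul(Mul(2, Pow(-5, -1)), f) = Mul(Mul(2, Rational(-1, 5)), f) = Mul(Rational(-2, 5), f))
Mul(Function('g')(0, 10), Function('h')(-10, 0)) = Mul(Mul(2, I, Pow(3, Rational(1, 2))), Mul(Rational(-2, 5), -10)) = Mul(Mul(2, I, Pow(3, Rational(1, 2))), 4) = Mul(8, I, Pow(3, Rational(1, 2)))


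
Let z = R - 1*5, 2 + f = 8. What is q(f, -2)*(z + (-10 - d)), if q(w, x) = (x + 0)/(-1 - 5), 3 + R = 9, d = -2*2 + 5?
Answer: -10/3 ≈ -3.3333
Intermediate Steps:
f = 6 (f = -2 + 8 = 6)
d = 1 (d = -4 + 5 = 1)
R = 6 (R = -3 + 9 = 6)
q(w, x) = -x/6 (q(w, x) = x/(-6) = x*(-⅙) = -x/6)
z = 1 (z = 6 - 1*5 = 6 - 5 = 1)
q(f, -2)*(z + (-10 - d)) = (-⅙*(-2))*(1 + (-10 - 1*1)) = (1 + (-10 - 1))/3 = (1 - 11)/3 = (⅓)*(-10) = -10/3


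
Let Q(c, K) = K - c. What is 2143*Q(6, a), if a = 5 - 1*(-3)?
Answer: 4286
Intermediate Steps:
a = 8 (a = 5 + 3 = 8)
2143*Q(6, a) = 2143*(8 - 1*6) = 2143*(8 - 6) = 2143*2 = 4286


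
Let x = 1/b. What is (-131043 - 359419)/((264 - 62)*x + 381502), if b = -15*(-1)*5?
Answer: -18392325/14306426 ≈ -1.2856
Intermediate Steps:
b = 75 (b = -5*(-3)*5 = 15*5 = 75)
x = 1/75 ≈ 0.013333
(-131043 - 359419)/((264 - 62)*x + 381502) = (-131043 - 359419)/((264 - 62)*(1/75) + 381502) = -490462/(202*(1/75) + 381502) = -490462/(202/75 + 381502) = -490462/28612852/75 = -490462*75/28612852 = -18392325/14306426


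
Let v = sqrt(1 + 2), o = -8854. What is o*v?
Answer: -8854*sqrt(3) ≈ -15336.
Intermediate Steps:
v = sqrt(3) ≈ 1.7320
o*v = -8854*sqrt(3)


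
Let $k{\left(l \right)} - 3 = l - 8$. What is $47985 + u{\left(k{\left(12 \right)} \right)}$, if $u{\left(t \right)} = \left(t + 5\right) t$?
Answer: $48069$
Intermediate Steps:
$k{\left(l \right)} = -5 + l$ ($k{\left(l \right)} = 3 + \left(l - 8\right) = 3 + \left(-8 + l\right) = -5 + l$)
$u{\left(t \right)} = t \left(5 + t\right)$ ($u{\left(t \right)} = \left(5 + t\right) t = t \left(5 + t\right)$)
$47985 + u{\left(k{\left(12 \right)} \right)} = 47985 + \left(-5 + 12\right) \left(5 + \left(-5 + 12\right)\right) = 47985 + 7 \left(5 + 7\right) = 47985 + 7 \cdot 12 = 47985 + 84 = 48069$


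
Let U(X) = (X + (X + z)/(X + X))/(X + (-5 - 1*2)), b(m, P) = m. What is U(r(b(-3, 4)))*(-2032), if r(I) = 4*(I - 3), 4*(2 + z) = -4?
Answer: -47625/31 ≈ -1536.3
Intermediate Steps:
z = -3 (z = -2 + (1/4)*(-4) = -2 - 1 = -3)
r(I) = -12 + 4*I (r(I) = 4*(-3 + I) = -12 + 4*I)
U(X) = (X + (-3 + X)/(2*X))/(-7 + X) (U(X) = (X + (X - 3)/(X + X))/(X + (-5 - 1*2)) = (X + (-3 + X)/((2*X)))/(X + (-5 - 2)) = (X + (-3 + X)*(1/(2*X)))/(X - 7) = (X + (-3 + X)/(2*X))/(-7 + X))
U(r(b(-3, 4)))*(-2032) = ((-3 + (-12 + 4*(-3)) + 2*(-12 + 4*(-3))**2)/(2*(-12 + 4*(-3))*(-7 + (-12 + 4*(-3)))))*(-2032) = ((-3 + (-12 - 12) + 2*(-12 - 12)**2)/(2*(-12 - 12)*(-7 + (-12 - 12))))*(-2032) = ((1/2)*(-3 - 24 + 2*(-24)**2)/(-24*(-7 - 24)))*(-2032) = ((1/2)*(-1/24)*(-3 - 24 + 2*576)/(-31))*(-2032) = ((1/2)*(-1/24)*(-1/31)*(-3 - 24 + 1152))*(-2032) = ((1/2)*(-1/24)*(-1/31)*1125)*(-2032) = (375/496)*(-2032) = -47625/31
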